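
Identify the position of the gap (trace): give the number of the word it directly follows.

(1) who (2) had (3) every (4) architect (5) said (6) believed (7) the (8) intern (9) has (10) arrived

The displaced element is "who" (word 1).
It is linked across 1 clause boundary (Ø).
It functions as the subject of "believed", so the gap sits immediately after word 5 ("said").
Base order: Every architect had said that who believed the intern has arrived.

5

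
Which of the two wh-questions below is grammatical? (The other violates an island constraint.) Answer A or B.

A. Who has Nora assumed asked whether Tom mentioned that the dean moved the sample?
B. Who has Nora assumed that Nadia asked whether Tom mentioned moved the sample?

A

In B, the wh-phrase is extracted from inside a wh-island (introduced by "whether"), which blocks movement.
In A, the extraction path crosses only that-complement boundaries, which are transparent.
So A is grammatical.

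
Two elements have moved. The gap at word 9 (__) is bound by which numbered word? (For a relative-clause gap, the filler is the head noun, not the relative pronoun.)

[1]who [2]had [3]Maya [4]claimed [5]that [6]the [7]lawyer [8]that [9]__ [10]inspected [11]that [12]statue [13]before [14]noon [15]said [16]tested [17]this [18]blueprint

7

The marked gap is inside the relative clause, the subject of "inspected".
Its filler is the head noun "lawyer" (via "that"), at word 7.
(The other dependency links word 1 to a gap after word 15.)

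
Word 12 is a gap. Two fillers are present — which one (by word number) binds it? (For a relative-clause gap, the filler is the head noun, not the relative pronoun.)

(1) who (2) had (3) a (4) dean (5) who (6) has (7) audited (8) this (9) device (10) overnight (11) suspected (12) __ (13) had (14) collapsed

1

The marked gap is the subject of "collapsed".
Its filler is the fronted wh-phrase "who", at word 1.
(The other dependency links word 4 to a gap after word 5.)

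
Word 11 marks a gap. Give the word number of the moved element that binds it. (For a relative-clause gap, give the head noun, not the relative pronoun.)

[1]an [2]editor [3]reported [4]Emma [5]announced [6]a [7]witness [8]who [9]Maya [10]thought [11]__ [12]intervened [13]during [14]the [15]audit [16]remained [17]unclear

The gap at 11 is the subject of "intervened", inside a relative clause.
The relative pronoun is "who" (word 8); it is bound by the head noun immediately before it.
Its filler is the head noun "witness", at word 7.

7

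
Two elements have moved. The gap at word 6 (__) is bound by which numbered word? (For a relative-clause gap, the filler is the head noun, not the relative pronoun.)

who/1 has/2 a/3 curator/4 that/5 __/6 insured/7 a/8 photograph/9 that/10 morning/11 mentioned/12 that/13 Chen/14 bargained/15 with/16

The marked gap is inside the relative clause, the subject of "insured".
Its filler is the head noun "curator" (via "that"), at word 4.
(The other dependency links word 1 to a gap after word 16.)

4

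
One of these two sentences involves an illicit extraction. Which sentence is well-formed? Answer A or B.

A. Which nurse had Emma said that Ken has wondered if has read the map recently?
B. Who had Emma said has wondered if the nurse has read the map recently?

B

In A, the wh-phrase is extracted from inside a wh-island (introduced by "if"), which blocks movement.
In B, the extraction path crosses only that-complement boundaries, which are transparent.
So B is grammatical.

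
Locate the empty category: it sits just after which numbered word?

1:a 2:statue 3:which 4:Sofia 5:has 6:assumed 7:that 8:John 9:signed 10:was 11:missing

9

The displaced element is "a statue" (word 2).
It is linked across 1 clause boundary (that).
It functions as the direct object of "signed", so the gap sits immediately after word 9 ("signed").
Base order: Sofia has assumed that John signed a statue.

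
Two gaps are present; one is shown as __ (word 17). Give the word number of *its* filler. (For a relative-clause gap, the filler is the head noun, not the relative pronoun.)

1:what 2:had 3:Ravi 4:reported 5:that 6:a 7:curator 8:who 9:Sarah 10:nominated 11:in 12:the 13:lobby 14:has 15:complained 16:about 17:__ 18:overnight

1

The marked gap is the object of the preposition "about" of "complained".
Its filler is the fronted wh-phrase "what", at word 1.
(The other dependency links word 7 to a gap after word 10.)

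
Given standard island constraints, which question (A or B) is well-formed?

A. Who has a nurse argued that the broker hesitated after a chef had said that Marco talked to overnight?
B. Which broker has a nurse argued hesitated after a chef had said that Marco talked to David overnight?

B

In A, the wh-phrase is extracted from inside an adjunct island (introduced by "after"), which blocks movement.
In B, the extraction path crosses only that-complement boundaries, which are transparent.
So B is grammatical.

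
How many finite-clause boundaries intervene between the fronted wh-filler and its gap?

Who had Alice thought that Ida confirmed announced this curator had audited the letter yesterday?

"who" is extracted from the subject of "announced".
Boundaries crossed, outermost first: [that], [Ø] — 2 in total.

2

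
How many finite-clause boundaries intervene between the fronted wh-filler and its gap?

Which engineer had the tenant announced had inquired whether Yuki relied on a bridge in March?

1

"which engineer" is extracted from the subject of "inquired".
Boundaries crossed, outermost first: [Ø] — 1 in total.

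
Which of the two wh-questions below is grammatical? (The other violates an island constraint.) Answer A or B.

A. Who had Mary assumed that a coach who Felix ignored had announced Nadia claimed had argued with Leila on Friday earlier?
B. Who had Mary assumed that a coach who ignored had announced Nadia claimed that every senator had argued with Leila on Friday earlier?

In B, the wh-phrase is extracted from inside a complex-NP island (relative clause) (introduced by "who"), which blocks movement.
In A, the extraction path crosses only that-complement boundaries, which are transparent.
So A is grammatical.

A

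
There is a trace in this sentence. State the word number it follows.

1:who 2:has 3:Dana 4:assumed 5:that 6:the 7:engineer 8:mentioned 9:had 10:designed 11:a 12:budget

The displaced element is "who" (word 1).
It is linked across 2 clause boundaries (that → Ø).
It functions as the subject of "designed", so the gap sits immediately after word 8 ("mentioned").
Base order: Dana has assumed that the engineer mentioned who had designed a budget.

8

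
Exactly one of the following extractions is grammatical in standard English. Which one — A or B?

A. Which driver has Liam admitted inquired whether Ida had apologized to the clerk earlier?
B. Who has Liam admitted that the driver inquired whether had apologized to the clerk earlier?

In B, the wh-phrase is extracted from inside a wh-island (introduced by "whether"), which blocks movement.
In A, the extraction path crosses only that-complement boundaries, which are transparent.
So A is grammatical.

A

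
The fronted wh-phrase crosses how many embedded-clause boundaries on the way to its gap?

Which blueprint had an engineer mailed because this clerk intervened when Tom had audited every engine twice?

"which blueprint" originates inside the matrix clause — no clause boundary is crossed.

0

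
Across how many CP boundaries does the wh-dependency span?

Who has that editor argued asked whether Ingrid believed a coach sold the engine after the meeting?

"who" is extracted from the subject of "asked".
Boundaries crossed, outermost first: [Ø] — 1 in total.

1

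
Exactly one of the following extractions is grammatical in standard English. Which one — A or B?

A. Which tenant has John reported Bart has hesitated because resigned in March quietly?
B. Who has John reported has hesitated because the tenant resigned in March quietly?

B

In A, the wh-phrase is extracted from inside an adjunct island (introduced by "because"), which blocks movement.
In B, the extraction path crosses only that-complement boundaries, which are transparent.
So B is grammatical.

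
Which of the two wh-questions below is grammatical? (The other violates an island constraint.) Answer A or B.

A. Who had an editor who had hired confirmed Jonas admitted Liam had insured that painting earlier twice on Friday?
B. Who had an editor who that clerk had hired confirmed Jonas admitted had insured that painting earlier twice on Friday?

In A, the wh-phrase is extracted from inside a complex-NP island (relative clause) (introduced by "who"), which blocks movement.
In B, the extraction path crosses only that-complement boundaries, which are transparent.
So B is grammatical.

B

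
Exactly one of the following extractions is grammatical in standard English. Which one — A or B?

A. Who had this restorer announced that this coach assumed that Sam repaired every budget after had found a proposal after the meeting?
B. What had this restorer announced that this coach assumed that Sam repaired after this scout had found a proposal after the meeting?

B

In A, the wh-phrase is extracted from inside an adjunct island (introduced by "after"), which blocks movement.
In B, the extraction path crosses only that-complement boundaries, which are transparent.
So B is grammatical.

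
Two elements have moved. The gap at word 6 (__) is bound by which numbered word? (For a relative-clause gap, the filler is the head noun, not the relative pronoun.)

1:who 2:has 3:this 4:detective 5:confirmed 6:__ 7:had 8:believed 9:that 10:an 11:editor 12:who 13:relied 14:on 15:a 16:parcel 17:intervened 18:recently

The marked gap is the subject of "believed".
Its filler is the fronted wh-phrase "who", at word 1.
(The other dependency links word 11 to a gap after word 12.)

1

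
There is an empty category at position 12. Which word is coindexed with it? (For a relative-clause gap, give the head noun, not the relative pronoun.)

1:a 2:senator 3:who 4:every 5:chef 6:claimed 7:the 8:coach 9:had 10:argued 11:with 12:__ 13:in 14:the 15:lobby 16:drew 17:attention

2

The gap at 12 is the prepositional object of "argued", inside a relative clause.
The relative pronoun is "who" (word 3); it is bound by the head noun immediately before it.
Its filler is the head noun "senator", at word 2.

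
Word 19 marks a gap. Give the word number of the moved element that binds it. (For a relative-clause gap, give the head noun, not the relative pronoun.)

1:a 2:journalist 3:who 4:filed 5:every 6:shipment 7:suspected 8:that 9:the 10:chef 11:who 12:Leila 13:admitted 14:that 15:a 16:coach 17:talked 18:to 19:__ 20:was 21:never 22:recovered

10

The gap at 19 is the prepositional object of "talked", inside a relative clause.
The relative pronoun is "who" (word 11); it is bound by the head noun immediately before it.
Its filler is the head noun "chef", at word 10.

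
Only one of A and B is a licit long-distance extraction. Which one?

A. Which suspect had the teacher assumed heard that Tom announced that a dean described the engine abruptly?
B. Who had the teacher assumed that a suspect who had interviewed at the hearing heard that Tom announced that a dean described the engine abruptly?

In B, the wh-phrase is extracted from inside a complex-NP island (relative clause) (introduced by "who"), which blocks movement.
In A, the extraction path crosses only that-complement boundaries, which are transparent.
So A is grammatical.

A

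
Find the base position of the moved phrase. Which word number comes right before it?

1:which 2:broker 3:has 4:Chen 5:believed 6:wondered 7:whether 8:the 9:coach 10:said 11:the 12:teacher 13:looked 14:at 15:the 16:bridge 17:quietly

The displaced element is "which broker" (word 2).
It is linked across 1 clause boundary (Ø).
It functions as the subject of "wondered", so the gap sits immediately after word 5 ("believed").
Base order: Chen has believed that which broker wondered whether the coach said the teacher looked at the bridge quietly.

5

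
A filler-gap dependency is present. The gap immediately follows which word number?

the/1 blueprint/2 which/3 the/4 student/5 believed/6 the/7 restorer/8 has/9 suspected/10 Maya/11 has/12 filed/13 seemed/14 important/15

The displaced element is "the blueprint" (word 2).
It is linked across 2 clause boundaries (Ø → Ø).
It functions as the direct object of "filed", so the gap sits immediately after word 13 ("filed").
Base order: The student believed the restorer has suspected Maya has filed the blueprint.

13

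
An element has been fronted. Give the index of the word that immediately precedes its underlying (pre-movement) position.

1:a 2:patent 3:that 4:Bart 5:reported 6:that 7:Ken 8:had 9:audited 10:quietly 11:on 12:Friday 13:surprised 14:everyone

The displaced element is "a patent" (word 2).
It is linked across 1 clause boundary (that).
It functions as the direct object of "audited", so the gap sits immediately after word 9 ("audited").
Base order: Bart reported that Ken had audited a patent quietly on Friday.

9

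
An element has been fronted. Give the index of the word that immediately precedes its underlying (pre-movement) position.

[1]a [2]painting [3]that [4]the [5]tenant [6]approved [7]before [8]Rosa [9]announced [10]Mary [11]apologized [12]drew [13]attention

The displaced element is "a painting" (word 2).
It functions as the direct object of "approved", so the gap sits immediately after word 6 ("approved").
Base order: The tenant approved a painting before Rosa announced Mary apologized.

6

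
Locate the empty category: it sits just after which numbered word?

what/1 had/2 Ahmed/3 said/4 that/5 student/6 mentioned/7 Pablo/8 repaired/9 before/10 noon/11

The displaced element is "what" (word 1).
It is linked across 2 clause boundaries (Ø → Ø).
It functions as the direct object of "repaired", so the gap sits immediately after word 9 ("repaired").
Base order: Ahmed had said that student mentioned Pablo repaired what before noon.

9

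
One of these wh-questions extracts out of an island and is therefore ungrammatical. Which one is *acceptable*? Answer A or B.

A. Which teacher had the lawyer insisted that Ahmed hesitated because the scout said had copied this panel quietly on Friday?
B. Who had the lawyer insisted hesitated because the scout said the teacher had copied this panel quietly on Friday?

B

In A, the wh-phrase is extracted from inside an adjunct island (introduced by "because"), which blocks movement.
In B, the extraction path crosses only that-complement boundaries, which are transparent.
So B is grammatical.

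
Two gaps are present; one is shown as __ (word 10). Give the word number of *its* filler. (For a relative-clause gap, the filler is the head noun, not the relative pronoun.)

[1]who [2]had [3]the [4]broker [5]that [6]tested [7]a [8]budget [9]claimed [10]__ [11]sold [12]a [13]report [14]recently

The marked gap is the subject of "sold".
Its filler is the fronted wh-phrase "who", at word 1.
(The other dependency links word 4 to a gap after word 5.)

1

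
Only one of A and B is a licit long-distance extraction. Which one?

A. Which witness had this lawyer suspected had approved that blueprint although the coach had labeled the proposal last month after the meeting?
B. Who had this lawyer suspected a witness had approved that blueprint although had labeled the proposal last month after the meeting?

In B, the wh-phrase is extracted from inside an adjunct island (introduced by "although"), which blocks movement.
In A, the extraction path crosses only that-complement boundaries, which are transparent.
So A is grammatical.

A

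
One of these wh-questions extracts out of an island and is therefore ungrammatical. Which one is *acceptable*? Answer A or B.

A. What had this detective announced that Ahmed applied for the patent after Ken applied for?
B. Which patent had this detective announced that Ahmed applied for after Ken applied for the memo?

B

In A, the wh-phrase is extracted from inside an adjunct island (introduced by "after"), which blocks movement.
In B, the extraction path crosses only that-complement boundaries, which are transparent.
So B is grammatical.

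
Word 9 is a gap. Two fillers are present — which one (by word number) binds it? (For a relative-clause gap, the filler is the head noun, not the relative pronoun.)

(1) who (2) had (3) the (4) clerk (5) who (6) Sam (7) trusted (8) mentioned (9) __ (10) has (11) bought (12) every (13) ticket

1

The marked gap is the subject of "bought".
Its filler is the fronted wh-phrase "who", at word 1.
(The other dependency links word 4 to a gap after word 7.)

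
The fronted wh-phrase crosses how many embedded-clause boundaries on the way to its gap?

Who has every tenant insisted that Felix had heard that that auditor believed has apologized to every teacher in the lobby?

"who" is extracted from the subject of "apologized".
Boundaries crossed, outermost first: [that], [that], [Ø] — 3 in total.

3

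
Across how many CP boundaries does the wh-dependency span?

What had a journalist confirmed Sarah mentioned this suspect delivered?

"what" is extracted from the object of "delivered".
Boundaries crossed, outermost first: [Ø], [Ø] — 2 in total.

2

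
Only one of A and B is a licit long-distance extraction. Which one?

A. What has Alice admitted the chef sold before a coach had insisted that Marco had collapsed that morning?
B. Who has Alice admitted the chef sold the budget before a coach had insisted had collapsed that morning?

In B, the wh-phrase is extracted from inside an adjunct island (introduced by "before"), which blocks movement.
In A, the extraction path crosses only that-complement boundaries, which are transparent.
So A is grammatical.

A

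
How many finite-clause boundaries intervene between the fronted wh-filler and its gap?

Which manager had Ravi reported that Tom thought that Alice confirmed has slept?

"which manager" is extracted from the subject of "slept".
Boundaries crossed, outermost first: [that], [that], [Ø] — 3 in total.

3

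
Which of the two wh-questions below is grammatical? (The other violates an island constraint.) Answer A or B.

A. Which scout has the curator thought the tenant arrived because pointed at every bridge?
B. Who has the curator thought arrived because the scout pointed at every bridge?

B

In A, the wh-phrase is extracted from inside an adjunct island (introduced by "because"), which blocks movement.
In B, the extraction path crosses only that-complement boundaries, which are transparent.
So B is grammatical.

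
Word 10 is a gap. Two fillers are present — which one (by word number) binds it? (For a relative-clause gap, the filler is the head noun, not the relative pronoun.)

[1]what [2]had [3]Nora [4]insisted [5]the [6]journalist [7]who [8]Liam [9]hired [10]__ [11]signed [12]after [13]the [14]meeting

6

The marked gap is inside the relative clause, the direct object of "hired".
Its filler is the head noun "journalist" (via "who"), at word 6.
(The other dependency links word 1 to a gap after word 11.)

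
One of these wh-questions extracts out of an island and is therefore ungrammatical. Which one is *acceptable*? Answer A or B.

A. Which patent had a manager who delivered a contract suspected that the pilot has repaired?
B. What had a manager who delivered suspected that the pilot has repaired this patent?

In B, the wh-phrase is extracted from inside a complex-NP island (relative clause) (introduced by "who"), which blocks movement.
In A, the extraction path crosses only that-complement boundaries, which are transparent.
So A is grammatical.

A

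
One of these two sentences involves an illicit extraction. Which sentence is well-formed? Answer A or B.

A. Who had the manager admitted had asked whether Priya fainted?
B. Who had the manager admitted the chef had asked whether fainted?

A

In B, the wh-phrase is extracted from inside a wh-island (introduced by "whether"), which blocks movement.
In A, the extraction path crosses only that-complement boundaries, which are transparent.
So A is grammatical.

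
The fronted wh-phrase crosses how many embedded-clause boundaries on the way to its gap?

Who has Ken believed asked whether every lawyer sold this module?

1

"who" is extracted from the subject of "asked".
Boundaries crossed, outermost first: [Ø] — 1 in total.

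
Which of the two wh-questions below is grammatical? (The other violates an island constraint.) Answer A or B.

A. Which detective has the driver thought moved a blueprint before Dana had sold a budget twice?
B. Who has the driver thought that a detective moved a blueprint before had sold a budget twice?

A

In B, the wh-phrase is extracted from inside an adjunct island (introduced by "before"), which blocks movement.
In A, the extraction path crosses only that-complement boundaries, which are transparent.
So A is grammatical.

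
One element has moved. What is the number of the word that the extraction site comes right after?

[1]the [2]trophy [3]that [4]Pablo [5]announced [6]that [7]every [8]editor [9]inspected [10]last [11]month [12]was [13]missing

9

The displaced element is "the trophy" (word 2).
It is linked across 1 clause boundary (that).
It functions as the direct object of "inspected", so the gap sits immediately after word 9 ("inspected").
Base order: Pablo announced that every editor inspected the trophy last month.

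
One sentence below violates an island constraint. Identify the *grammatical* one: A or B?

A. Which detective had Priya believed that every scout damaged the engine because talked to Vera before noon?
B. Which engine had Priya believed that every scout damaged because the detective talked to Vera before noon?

B

In A, the wh-phrase is extracted from inside an adjunct island (introduced by "because"), which blocks movement.
In B, the extraction path crosses only that-complement boundaries, which are transparent.
So B is grammatical.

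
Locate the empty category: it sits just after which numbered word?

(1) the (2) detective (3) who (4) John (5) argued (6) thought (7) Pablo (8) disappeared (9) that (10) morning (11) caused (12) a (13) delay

The displaced element is "the detective" (word 2).
It is linked across 1 clause boundary (Ø).
It functions as the subject of "thought", so the gap sits immediately after word 5 ("argued").
Base order: John argued the detective thought Pablo disappeared that morning.

5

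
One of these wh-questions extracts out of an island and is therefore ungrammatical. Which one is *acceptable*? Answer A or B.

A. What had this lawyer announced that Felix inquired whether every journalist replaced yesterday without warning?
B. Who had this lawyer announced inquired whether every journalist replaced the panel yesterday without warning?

In A, the wh-phrase is extracted from inside a wh-island (introduced by "whether"), which blocks movement.
In B, the extraction path crosses only that-complement boundaries, which are transparent.
So B is grammatical.

B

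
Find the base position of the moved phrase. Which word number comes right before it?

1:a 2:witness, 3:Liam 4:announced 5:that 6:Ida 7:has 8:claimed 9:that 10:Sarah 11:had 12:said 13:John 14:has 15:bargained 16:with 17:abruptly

16

The displaced element is "a witness" (word 2).
It is linked across 3 clause boundaries (that → that → Ø).
It functions as the object of the preposition "with" of "bargained", so the gap sits immediately after word 16 ("with").
Base order: Liam announced that Ida has claimed that Sarah had said John has bargained with a witness abruptly.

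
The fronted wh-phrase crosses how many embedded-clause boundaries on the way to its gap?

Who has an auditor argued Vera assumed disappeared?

2

"who" is extracted from the subject of "disappeared".
Boundaries crossed, outermost first: [Ø], [Ø] — 2 in total.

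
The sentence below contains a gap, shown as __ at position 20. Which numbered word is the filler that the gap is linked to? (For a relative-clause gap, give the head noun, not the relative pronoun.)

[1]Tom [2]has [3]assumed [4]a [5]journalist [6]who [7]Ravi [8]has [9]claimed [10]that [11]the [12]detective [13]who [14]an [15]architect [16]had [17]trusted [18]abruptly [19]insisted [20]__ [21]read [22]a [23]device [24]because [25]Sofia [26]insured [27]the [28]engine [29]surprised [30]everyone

The gap at 20 is the subject of "read", inside a relative clause.
The relative pronoun is "who" (word 6); it is bound by the head noun immediately before it.
Its filler is the head noun "journalist", at word 5.

5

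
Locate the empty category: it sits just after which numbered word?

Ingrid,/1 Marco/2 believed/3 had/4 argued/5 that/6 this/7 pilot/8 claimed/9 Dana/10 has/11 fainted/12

The displaced element is "Ingrid" (word 1).
It is linked across 1 clause boundary (Ø).
It functions as the subject of "argued", so the gap sits immediately after word 3 ("believed").
Base order: Marco believed that Ingrid had argued that this pilot claimed Dana has fainted.

3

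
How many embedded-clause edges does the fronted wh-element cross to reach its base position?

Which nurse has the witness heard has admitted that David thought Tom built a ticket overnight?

1

"which nurse" is extracted from the subject of "admitted".
Boundaries crossed, outermost first: [Ø] — 1 in total.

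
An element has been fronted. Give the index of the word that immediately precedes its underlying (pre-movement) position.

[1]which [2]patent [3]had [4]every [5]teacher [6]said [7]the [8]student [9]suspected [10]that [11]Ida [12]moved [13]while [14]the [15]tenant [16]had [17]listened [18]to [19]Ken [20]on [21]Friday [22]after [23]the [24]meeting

The displaced element is "which patent" (word 2).
It is linked across 2 clause boundaries (Ø → that).
It functions as the direct object of "moved", so the gap sits immediately after word 12 ("moved").
Base order: Every teacher had said the student suspected that Ida moved which patent while the tenant had listened to Ken on Friday after the meeting.

12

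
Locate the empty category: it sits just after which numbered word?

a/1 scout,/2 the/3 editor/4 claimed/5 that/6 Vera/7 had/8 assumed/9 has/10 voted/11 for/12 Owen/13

The displaced element is "a scout" (word 2).
It is linked across 2 clause boundaries (that → Ø).
It functions as the subject of "voted", so the gap sits immediately after word 9 ("assumed").
Base order: The editor claimed that Vera had assumed a scout has voted for Owen.

9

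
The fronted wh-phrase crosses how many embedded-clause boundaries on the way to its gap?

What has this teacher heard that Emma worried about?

1

"what" is extracted from the PP object of "worried".
Boundaries crossed, outermost first: [that] — 1 in total.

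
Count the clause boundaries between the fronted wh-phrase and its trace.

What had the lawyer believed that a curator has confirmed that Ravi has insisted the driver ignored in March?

"what" is extracted from the object of "ignored".
Boundaries crossed, outermost first: [that], [that], [Ø] — 3 in total.

3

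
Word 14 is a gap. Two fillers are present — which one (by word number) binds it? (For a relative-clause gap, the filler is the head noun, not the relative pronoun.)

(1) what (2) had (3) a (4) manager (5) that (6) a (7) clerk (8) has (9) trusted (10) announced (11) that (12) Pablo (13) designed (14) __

The marked gap is the direct object of "designed".
Its filler is the fronted wh-phrase "what", at word 1.
(The other dependency links word 4 to a gap after word 9.)

1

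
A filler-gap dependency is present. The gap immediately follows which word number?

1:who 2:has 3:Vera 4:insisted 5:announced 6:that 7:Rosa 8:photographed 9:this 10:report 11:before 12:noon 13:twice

The displaced element is "who" (word 1).
It is linked across 1 clause boundary (Ø).
It functions as the subject of "announced", so the gap sits immediately after word 4 ("insisted").
Base order: Vera has insisted who announced that Rosa photographed this report before noon twice.

4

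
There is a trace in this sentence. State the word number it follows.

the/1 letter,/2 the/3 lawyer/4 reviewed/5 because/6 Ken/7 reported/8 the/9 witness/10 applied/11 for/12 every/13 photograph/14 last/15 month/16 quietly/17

The displaced element is "the letter" (word 2).
It functions as the direct object of "reviewed", so the gap sits immediately after word 5 ("reviewed").
Base order: The lawyer reviewed the letter because Ken reported the witness applied for every photograph last month quietly.

5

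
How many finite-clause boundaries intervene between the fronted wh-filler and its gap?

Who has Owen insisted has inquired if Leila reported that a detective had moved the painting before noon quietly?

1

"who" is extracted from the subject of "inquired".
Boundaries crossed, outermost first: [Ø] — 1 in total.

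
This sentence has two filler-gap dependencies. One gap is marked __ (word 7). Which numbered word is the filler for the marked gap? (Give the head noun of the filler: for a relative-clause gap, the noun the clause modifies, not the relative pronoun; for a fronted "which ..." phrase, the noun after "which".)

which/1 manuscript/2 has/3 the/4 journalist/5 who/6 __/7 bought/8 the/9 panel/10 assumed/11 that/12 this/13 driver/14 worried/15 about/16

5

The marked gap is inside the relative clause, the subject of "bought".
Its filler is the head noun "journalist" (via "who"), at word 5.
(The other dependency links word 2 to a gap after word 16.)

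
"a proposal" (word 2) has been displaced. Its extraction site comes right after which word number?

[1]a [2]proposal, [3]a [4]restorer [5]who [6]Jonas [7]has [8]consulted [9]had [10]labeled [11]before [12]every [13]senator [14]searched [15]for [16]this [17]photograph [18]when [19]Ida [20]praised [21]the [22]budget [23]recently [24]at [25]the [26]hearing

The displaced element is "a proposal" (word 2).
It functions as the direct object of "labeled", so the gap sits immediately after word 10 ("labeled").
Base order: A restorer who Jonas has consulted had labeled a proposal before every senator searched for this photograph when Ida praised the budget recently at the hearing.

10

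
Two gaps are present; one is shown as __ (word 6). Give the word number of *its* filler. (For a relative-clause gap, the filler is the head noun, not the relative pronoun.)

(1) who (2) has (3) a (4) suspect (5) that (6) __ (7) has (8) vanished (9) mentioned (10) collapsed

4

The marked gap is inside the relative clause, the subject of "vanished".
Its filler is the head noun "suspect" (via "that"), at word 4.
(The other dependency links word 1 to a gap after word 9.)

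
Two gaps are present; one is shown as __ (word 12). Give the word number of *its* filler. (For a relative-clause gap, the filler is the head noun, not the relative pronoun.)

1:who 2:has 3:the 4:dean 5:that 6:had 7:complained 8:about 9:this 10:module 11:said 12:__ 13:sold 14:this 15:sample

1

The marked gap is the subject of "sold".
Its filler is the fronted wh-phrase "who", at word 1.
(The other dependency links word 4 to a gap after word 5.)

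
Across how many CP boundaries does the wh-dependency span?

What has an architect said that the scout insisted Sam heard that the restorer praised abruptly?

3

"what" is extracted from the object of "praised".
Boundaries crossed, outermost first: [that], [Ø], [that] — 3 in total.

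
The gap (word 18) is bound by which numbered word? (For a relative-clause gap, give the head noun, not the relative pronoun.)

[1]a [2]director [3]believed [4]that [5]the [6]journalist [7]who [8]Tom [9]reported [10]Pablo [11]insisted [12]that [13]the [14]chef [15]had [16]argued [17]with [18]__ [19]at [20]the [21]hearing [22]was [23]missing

6

The gap at 18 is the prepositional object of "argued", inside a relative clause.
The relative pronoun is "who" (word 7); it is bound by the head noun immediately before it.
Its filler is the head noun "journalist", at word 6.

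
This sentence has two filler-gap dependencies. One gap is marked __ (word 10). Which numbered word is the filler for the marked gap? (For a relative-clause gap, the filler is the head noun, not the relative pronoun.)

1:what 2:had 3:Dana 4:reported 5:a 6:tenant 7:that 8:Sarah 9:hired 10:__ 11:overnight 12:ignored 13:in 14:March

6

The marked gap is inside the relative clause, the direct object of "hired".
Its filler is the head noun "tenant" (via "that"), at word 6.
(The other dependency links word 1 to a gap after word 12.)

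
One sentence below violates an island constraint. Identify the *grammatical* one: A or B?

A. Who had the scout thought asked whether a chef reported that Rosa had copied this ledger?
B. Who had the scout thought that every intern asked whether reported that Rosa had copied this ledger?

In B, the wh-phrase is extracted from inside a wh-island (introduced by "whether"), which blocks movement.
In A, the extraction path crosses only that-complement boundaries, which are transparent.
So A is grammatical.

A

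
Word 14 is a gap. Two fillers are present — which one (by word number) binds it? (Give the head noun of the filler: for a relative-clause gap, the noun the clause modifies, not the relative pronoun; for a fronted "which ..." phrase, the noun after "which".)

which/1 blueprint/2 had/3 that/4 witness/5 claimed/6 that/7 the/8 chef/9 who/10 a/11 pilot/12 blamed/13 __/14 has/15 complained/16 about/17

9

The marked gap is inside the relative clause, the direct object of "blamed".
Its filler is the head noun "chef" (via "who"), at word 9.
(The other dependency links word 2 to a gap after word 17.)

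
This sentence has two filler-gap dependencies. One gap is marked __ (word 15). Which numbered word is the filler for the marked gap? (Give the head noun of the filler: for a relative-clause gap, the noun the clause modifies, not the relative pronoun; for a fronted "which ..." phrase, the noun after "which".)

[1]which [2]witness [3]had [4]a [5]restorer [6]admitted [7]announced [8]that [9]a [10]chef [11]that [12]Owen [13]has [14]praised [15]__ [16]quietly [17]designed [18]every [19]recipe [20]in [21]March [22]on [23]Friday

The marked gap is inside the relative clause, the direct object of "praised".
Its filler is the head noun "chef" (via "that"), at word 10.
(The other dependency links word 2 to a gap after word 6.)

10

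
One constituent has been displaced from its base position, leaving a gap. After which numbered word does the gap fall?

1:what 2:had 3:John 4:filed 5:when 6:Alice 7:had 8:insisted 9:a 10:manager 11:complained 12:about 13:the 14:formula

The displaced element is "what" (word 1).
It functions as the direct object of "filed", so the gap sits immediately after word 4 ("filed").
Base order: John had filed what when Alice had insisted a manager complained about the formula.

4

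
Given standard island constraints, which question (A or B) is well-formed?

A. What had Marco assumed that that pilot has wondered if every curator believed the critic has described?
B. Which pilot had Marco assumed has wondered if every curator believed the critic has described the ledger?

In A, the wh-phrase is extracted from inside a wh-island (introduced by "if"), which blocks movement.
In B, the extraction path crosses only that-complement boundaries, which are transparent.
So B is grammatical.

B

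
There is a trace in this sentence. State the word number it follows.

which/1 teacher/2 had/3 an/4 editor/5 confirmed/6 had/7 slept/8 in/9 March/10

6

The displaced element is "which teacher" (word 2).
It is linked across 1 clause boundary (Ø).
It functions as the subject of "slept", so the gap sits immediately after word 6 ("confirmed").
Base order: An editor had confirmed that which teacher had slept in March.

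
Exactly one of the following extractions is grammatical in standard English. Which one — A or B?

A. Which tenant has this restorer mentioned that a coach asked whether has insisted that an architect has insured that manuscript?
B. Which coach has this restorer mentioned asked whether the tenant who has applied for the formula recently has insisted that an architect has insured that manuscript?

In A, the wh-phrase is extracted from inside a wh-island (introduced by "whether"), which blocks movement.
In B, the extraction path crosses only that-complement boundaries, which are transparent.
So B is grammatical.

B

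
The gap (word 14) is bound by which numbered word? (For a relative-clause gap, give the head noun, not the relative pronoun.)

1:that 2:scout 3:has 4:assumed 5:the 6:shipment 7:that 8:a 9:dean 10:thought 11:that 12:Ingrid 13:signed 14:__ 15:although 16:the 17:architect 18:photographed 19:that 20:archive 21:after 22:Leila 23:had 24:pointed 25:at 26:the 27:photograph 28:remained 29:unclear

6

The gap at 14 is the object of "signed", inside a relative clause.
The relative pronoun is "that" (word 7); it is bound by the head noun immediately before it.
Its filler is the head noun "shipment", at word 6.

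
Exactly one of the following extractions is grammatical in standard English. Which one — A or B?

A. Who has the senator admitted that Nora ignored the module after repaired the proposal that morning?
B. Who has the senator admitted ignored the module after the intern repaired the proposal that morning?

In A, the wh-phrase is extracted from inside an adjunct island (introduced by "after"), which blocks movement.
In B, the extraction path crosses only that-complement boundaries, which are transparent.
So B is grammatical.

B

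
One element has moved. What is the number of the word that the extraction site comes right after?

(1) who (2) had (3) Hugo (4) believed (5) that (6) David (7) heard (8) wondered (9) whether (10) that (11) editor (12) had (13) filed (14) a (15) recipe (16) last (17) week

7

The displaced element is "who" (word 1).
It is linked across 2 clause boundaries (that → Ø).
It functions as the subject of "wondered", so the gap sits immediately after word 7 ("heard").
Base order: Hugo had believed that David heard that who wondered whether that editor had filed a recipe last week.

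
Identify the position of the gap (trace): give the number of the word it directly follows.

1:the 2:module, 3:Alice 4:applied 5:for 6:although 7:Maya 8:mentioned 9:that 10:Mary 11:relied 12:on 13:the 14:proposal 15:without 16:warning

The displaced element is "the module" (word 2).
It functions as the object of the preposition "for" of "applied", so the gap sits immediately after word 5 ("for").
Base order: Alice applied for the module although Maya mentioned that Mary relied on the proposal without warning.

5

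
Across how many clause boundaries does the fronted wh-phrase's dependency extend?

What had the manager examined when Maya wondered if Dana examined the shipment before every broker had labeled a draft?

0

"what" originates inside the matrix clause — no clause boundary is crossed.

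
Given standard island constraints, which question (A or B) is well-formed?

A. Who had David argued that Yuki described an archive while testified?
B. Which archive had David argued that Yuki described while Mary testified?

In A, the wh-phrase is extracted from inside an adjunct island (introduced by "while"), which blocks movement.
In B, the extraction path crosses only that-complement boundaries, which are transparent.
So B is grammatical.

B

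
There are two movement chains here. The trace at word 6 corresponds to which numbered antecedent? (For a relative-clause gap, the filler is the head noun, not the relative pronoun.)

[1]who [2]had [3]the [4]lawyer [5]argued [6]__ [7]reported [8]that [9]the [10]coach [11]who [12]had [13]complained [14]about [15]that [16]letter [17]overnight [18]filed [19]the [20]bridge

1

The marked gap is the subject of "reported".
Its filler is the fronted wh-phrase "who", at word 1.
(The other dependency links word 10 to a gap after word 11.)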